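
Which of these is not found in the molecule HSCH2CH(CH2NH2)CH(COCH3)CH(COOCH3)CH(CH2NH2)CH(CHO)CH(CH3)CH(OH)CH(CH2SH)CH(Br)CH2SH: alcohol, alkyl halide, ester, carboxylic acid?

alcohol: present (CH(OH) — –OH on an sp³ carbon → alcohol (secondary)).
alkyl halide: present (CH(Br) — halogen on an sp³ carbon → alkyl halide).
ester: present (CH(COOCH3) — pendant –COOCH3: carbonyl C bonded to C and –OCH3 → ester).
carboxylic acid: absent. In CH(COOCH3), the acyl oxygen is bonded to carbon (–O–C), not to H, so this is an ester.

carboxylic acid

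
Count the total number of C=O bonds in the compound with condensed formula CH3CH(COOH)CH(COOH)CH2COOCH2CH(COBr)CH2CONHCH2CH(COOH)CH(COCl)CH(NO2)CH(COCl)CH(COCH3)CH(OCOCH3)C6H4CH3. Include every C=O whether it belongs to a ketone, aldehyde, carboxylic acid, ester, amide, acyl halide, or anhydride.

CH(COOH): carboxylic acid, 1 C=O (running total 1).
CH(COOH): carboxylic acid, 1 C=O (running total 2).
CH2COOCH2: ester, 1 C=O (running total 3).
CH(COBr): acyl halide, 1 C=O (running total 4).
CH2CONHCH2: amide, 1 C=O (running total 5).
CH(COOH): carboxylic acid, 1 C=O (running total 6).
CH(COCl): acyl halide, 1 C=O (running total 7).
CH(COCl): acyl halide, 1 C=O (running total 8).
CH(COCH3): ketone, 1 C=O (running total 9).
CH(OCOCH3): ester, 1 C=O (running total 10).

10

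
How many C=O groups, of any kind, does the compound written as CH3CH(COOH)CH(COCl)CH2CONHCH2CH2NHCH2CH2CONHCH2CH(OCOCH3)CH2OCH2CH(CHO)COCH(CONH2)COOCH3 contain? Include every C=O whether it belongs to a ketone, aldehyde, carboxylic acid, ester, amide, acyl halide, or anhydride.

CH(COOH): carboxylic acid, 1 C=O (running total 1).
CH(COCl): acyl halide, 1 C=O (running total 2).
CH2CONHCH2: amide, 1 C=O (running total 3).
CH2CONHCH2: amide, 1 C=O (running total 4).
CH(OCOCH3): ester, 1 C=O (running total 5).
CH(CHO): aldehyde, 1 C=O (running total 6).
CO: ketone, 1 C=O (running total 7).
CH(CONH2): amide, 1 C=O (running total 8).
COOCH3: ester, 1 C=O (running total 9).

9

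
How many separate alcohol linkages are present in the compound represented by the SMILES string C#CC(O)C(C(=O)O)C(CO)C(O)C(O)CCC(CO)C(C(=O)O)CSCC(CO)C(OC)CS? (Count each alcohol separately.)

6

Reading the structure from left to right:
  HC≡C: C≡C triple bond → alkyne.
  CH(OH): –OH on an sp³ carbon → alcohol (secondary).
  CH(COOH): pendant –COOH: carbonyl C bonded to C and –OH → carboxylic acid.
  CH(CH2OH): pendant –CH2OH on an sp³ backbone C → alcohol.
  CH(OH): –OH on an sp³ carbon → alcohol (secondary).
  CH(OH): –OH on an sp³ carbon → alcohol (secondary).
  CH(CH2OH): pendant –CH2OH on an sp³ backbone C → alcohol.
  CH(COOH): pendant –COOH: carbonyl C bonded to C and –OH → carboxylic acid.
  CH2SCH2: C–S–C linkage → sulfide (thioether).
  CH(CH2OH): pendant –CH2OH on an sp³ backbone C → alcohol.
  CH(OCH3): pendant –OCH3: C–O–C with sp³ C, no adjacent C=O → ether.
  CH2SH: –SH on an sp³ carbon → thiol.
Alcohol appears at: CH(OH), CH(CH2OH), CH(OH), CH(OH), CH(CH2OH), CH(CH2OH) → 6.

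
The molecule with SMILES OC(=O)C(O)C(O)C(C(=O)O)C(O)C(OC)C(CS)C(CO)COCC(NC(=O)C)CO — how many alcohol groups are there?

5

–COOH: carbonyl C bonded to –OH and C → carboxylic acid (the –OH is not a separate alcohol).
–OH on an sp³ carbon → alcohol (secondary).
–OH on an sp³ carbon → alcohol (secondary).
pendant –COOH: carbonyl C bonded to C and –OH → carboxylic acid.
–OH on an sp³ carbon → alcohol (secondary).
pendant –OCH3: C–O–C with sp³ C, no adjacent C=O → ether.
pendant –CH2SH → thiol.
pendant –CH2OH on an sp³ backbone C → alcohol.
C–O–C with sp³ carbons on both sides and no adjacent C=O → ether.
pendant –NHC(=O)CH3: N bonded to a carbonyl → amide (not amine).
–OH on an sp³ carbon → alcohol.
Alcohol appears at: CH(OH), CH(OH), CH(OH), CH(CH2OH), CH2OH → 5.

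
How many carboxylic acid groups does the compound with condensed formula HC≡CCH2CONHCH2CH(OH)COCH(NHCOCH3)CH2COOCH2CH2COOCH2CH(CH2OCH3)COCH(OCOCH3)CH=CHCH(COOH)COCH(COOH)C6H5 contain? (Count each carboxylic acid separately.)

2

Taking each segment in turn:
  HC≡C: C≡C triple bond → alkyne.
  CH2CONHCH2: –C(=O)–N– linkage → amide (the N is not an amine).
  CH(OH): –OH on an sp³ carbon → alcohol (secondary).
  CO: –C(=O)– with carbon on both sides → ketone.
  CH(NHCOCH3): pendant –NHC(=O)CH3: N bonded to a carbonyl → amide (not amine).
  CH2COOCH2: –C(=O)–O–C with C on the carbonyl side → ester.
  CH2COOCH2: –C(=O)–O–C with C on the carbonyl side → ester.
  CH(CH2OCH3): pendant –CH2OCH3: C–O–C linkage → ether.
  CO: –C(=O)– with carbon on both sides → ketone.
  CH(OCOCH3): pendant –OC(=O)CH3: an acyloxy group → ester.
  CH=CH: C=C double bond → alkene.
  CH(COOH): pendant –COOH: carbonyl C bonded to C and –OH → carboxylic acid.
  CO: –C(=O)– with carbon on both sides → ketone.
  CH(COOH): pendant –COOH: carbonyl C bonded to C and –OH → carboxylic acid.
  C6H5: –C6H5 phenyl ring → arene.
Carboxylic acid appears at: CH(COOH), CH(COOH) → 2.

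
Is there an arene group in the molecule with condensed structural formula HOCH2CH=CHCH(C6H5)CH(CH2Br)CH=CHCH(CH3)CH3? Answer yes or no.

Working along the chain:
  HOCH2: HO– on an sp³ carbon → alcohol.
  CH=CH: C=C double bond → alkene.
  CH(C6H5): pendant –C6H5: benzene ring → arene.
  CH(CH2Br): pendant –CH2X: halogen on sp³ carbon → alkyl halide.
  CH=CH: C=C double bond → alkene.
The CH(C6H5) segment supplies the arene: pendant –C6H5: benzene ring → arene.

yes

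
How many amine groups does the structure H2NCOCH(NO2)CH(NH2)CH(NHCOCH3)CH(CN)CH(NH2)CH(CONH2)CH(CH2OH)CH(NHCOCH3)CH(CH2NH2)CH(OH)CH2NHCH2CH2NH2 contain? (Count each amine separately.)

5

–C(=O)NH2: carbonyl C bonded to C and to N → amide (the N is not a separate amine).
–NO2 on an sp³ carbon → nitro (the N=O is not a carbonyl).
–NH2 on an sp³ carbon with no adjacent C=O → amine.
pendant –NHC(=O)CH3: N bonded to a carbonyl → amide (not amine).
pendant –C≡N: nitrile.
–NH2 on an sp³ carbon with no adjacent C=O → amine.
pendant –CONH2: carbonyl C bonded to C and N → amide.
pendant –CH2OH on an sp³ backbone C → alcohol.
pendant –NHC(=O)CH3: N bonded to a carbonyl → amide (not amine).
pendant –CH2NH2: N on sp³ C, no adjacent C=O → amine.
–OH on an sp³ carbon → alcohol (secondary).
C–N–C with sp³ carbons and no adjacent C=O → amine (secondary).
–NH2 on an sp³ carbon with no adjacent C=O → amine.
Amine appears at: CH(NH2), CH(NH2), CH(CH2NH2), CH2NHCH2, CH2NH2 → 5.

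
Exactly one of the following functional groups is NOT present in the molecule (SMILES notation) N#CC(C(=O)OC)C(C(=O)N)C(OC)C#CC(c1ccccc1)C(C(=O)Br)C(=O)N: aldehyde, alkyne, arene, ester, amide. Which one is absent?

aldehyde

alkyne: present (C≡C — C≡C triple bond → alkyne).
ester: present (CH(COOCH3) — pendant –COOCH3: carbonyl C bonded to C and –OCH3 → ester).
amide: present (CH(CONH2) — pendant –CONH2: carbonyl C bonded to C and N → amide).
arene: present (CH(C6H5) — pendant –C6H5: benzene ring → arene).
aldehyde: no segment matches this pattern.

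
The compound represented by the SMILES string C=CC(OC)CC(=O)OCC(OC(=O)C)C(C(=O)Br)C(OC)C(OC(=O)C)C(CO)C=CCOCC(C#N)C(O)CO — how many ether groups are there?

Working along the chain:
  CH2=CH: C=C double bond → alkene.
  CH(OCH3): pendant –OCH3: C–O–C with sp³ C, no adjacent C=O → ether.
  CH2COOCH2: –C(=O)–O–C with C on the carbonyl side → ester.
  CH(OCOCH3): pendant –OC(=O)CH3: an acyloxy group → ester.
  CH(COBr): pendant –C(=O)X: carbonyl C bonded to C and halogen → acyl halide.
  CH(OCH3): pendant –OCH3: C–O–C with sp³ C, no adjacent C=O → ether.
  CH(OCOCH3): pendant –OC(=O)CH3: an acyloxy group → ester.
  CH(CH2OH): pendant –CH2OH on an sp³ backbone C → alcohol.
  CH=CH: C=C double bond → alkene.
  CH2OCH2: C–O–C with sp³ carbons on both sides and no adjacent C=O → ether.
  CH(CN): pendant –C≡N: nitrile.
  CH(OH): –OH on an sp³ carbon → alcohol (secondary).
  CH2OH: –OH on an sp³ carbon → alcohol.
Ether appears at: CH(OCH3), CH(OCH3), CH2OCH2 → 3.

3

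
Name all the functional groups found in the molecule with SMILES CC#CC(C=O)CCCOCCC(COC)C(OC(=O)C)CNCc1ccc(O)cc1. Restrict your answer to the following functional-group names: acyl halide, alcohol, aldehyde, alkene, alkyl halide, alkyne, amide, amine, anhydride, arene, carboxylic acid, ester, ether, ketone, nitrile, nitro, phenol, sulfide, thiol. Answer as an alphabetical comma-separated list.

Taking each segment in turn:
  C≡C: C≡C triple bond → alkyne.
  CH(CHO): pendant –CHO: carbonyl C bonded to C and H → aldehyde.
  CH2OCH2: C–O–C with sp³ carbons on both sides and no adjacent C=O → ether.
  CH(CH2OCH3): pendant –CH2OCH3: C–O–C linkage → ether.
  CH(OCOCH3): pendant –OC(=O)CH3: an acyloxy group → ester.
  CH2NHCH2: C–N–C with sp³ carbons and no adjacent C=O → amine (secondary).
  C6H4OH: –OH attached directly to an aromatic ring → phenol (not alcohol); the ring itself is an arene.

aldehyde, alkyne, amine, arene, ester, ether, phenol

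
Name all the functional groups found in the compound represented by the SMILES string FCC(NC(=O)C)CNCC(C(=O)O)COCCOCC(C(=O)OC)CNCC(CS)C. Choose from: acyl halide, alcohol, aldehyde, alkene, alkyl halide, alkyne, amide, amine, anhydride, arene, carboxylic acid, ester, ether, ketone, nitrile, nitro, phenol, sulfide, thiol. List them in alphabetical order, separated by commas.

alkyl halide, amide, amine, carboxylic acid, ester, ether, thiol

halogen on an sp³ carbon → alkyl halide.
pendant –NHC(=O)CH3: N bonded to a carbonyl → amide (not amine).
C–N–C with sp³ carbons and no adjacent C=O → amine (secondary).
pendant –COOH: carbonyl C bonded to C and –OH → carboxylic acid.
C–O–C with sp³ carbons on both sides and no adjacent C=O → ether.
C–O–C with sp³ carbons on both sides and no adjacent C=O → ether.
pendant –COOCH3: carbonyl C bonded to C and –OCH3 → ester.
C–N–C with sp³ carbons and no adjacent C=O → amine (secondary).
pendant –CH2SH → thiol.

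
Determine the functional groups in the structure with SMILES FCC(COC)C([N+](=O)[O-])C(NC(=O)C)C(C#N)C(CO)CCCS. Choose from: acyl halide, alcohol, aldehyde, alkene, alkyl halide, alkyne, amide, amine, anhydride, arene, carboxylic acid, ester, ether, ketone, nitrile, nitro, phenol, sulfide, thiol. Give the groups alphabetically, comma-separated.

halogen on an sp³ carbon → alkyl halide.
pendant –CH2OCH3: C–O–C linkage → ether.
–NO2 on an sp³ carbon → nitro (the N=O is not a carbonyl).
pendant –NHC(=O)CH3: N bonded to a carbonyl → amide (not amine).
pendant –C≡N: nitrile.
pendant –CH2OH on an sp³ backbone C → alcohol.
–SH on an sp³ carbon → thiol.

alcohol, alkyl halide, amide, ether, nitrile, nitro, thiol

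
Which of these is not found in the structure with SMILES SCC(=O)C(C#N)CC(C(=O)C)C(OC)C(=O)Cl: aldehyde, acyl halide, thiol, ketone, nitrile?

aldehyde

thiol: present (HSCH2 — –SH on an sp³ carbon → thiol).
nitrile: present (CH(CN) — pendant –C≡N: nitrile).
acyl halide: present (COCl — –C(=O)Cl: carbonyl C bonded to C and to a halogen → acyl halide (not alkyl halide)).
ketone: present (CO — –C(=O)– with carbon on both sides → ketone).
aldehyde: absent. In each of CO and CH(COCH3), the carbonyl carbon is bonded to two carbons, so it is a ketone, not an aldehyde.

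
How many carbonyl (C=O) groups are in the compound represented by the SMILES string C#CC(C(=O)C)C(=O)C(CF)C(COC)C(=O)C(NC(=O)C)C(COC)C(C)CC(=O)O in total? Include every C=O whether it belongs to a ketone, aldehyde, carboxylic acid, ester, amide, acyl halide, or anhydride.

CH(COCH3): ketone, 1 C=O (running total 1).
CO: ketone, 1 C=O (running total 2).
CO: ketone, 1 C=O (running total 3).
CH(NHCOCH3): amide, 1 C=O (running total 4).
COOH: carboxylic acid, 1 C=O (running total 5).

5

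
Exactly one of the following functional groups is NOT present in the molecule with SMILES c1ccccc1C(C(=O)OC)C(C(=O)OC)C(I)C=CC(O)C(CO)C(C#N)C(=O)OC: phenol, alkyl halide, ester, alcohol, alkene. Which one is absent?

phenol

alkyl halide: present (CH(I) — halogen on an sp³ carbon → alkyl halide).
ester: present (CH(COOCH3) — pendant –COOCH3: carbonyl C bonded to C and –OCH3 → ester).
alkene: present (CH=CH — C=C double bond → alkene).
alcohol: present (CH(OH) — –OH on an sp³ carbon → alcohol (secondary)).
phenol: absent. In each of CH(OH) and CH(CH2OH), the –OH is on an sp³ carbon, not on an aromatic ring, so it is an alcohol.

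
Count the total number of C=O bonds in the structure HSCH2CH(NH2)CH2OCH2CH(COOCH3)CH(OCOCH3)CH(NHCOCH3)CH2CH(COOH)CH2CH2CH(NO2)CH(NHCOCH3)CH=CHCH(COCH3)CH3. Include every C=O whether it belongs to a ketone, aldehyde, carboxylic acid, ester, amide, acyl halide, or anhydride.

CH(COOCH3): ester, 1 C=O (running total 1).
CH(OCOCH3): ester, 1 C=O (running total 2).
CH(NHCOCH3): amide, 1 C=O (running total 3).
CH(COOH): carboxylic acid, 1 C=O (running total 4).
CH(NHCOCH3): amide, 1 C=O (running total 5).
CH(COCH3): ketone, 1 C=O (running total 6).

6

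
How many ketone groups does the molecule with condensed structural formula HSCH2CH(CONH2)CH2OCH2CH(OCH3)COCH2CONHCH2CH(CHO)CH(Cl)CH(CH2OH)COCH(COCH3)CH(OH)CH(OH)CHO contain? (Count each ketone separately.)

3

–SH on an sp³ carbon → thiol.
pendant –CONH2: carbonyl C bonded to C and N → amide.
C–O–C with sp³ carbons on both sides and no adjacent C=O → ether.
pendant –OCH3: C–O–C with sp³ C, no adjacent C=O → ether.
–C(=O)– with carbon on both sides → ketone.
–C(=O)–N– linkage → amide (the N is not an amine).
pendant –CHO: carbonyl C bonded to C and H → aldehyde.
halogen on an sp³ carbon → alkyl halide.
pendant –CH2OH on an sp³ backbone C → alcohol.
–C(=O)– with carbon on both sides → ketone.
pendant –COCH3: carbonyl C bonded to two carbons → ketone.
–OH on an sp³ carbon → alcohol (secondary).
–OH on an sp³ carbon → alcohol (secondary).
terminal –CHO: carbonyl C bonded to H and C → aldehyde.
Ketone appears at: CO, CO, CH(COCH3) → 3.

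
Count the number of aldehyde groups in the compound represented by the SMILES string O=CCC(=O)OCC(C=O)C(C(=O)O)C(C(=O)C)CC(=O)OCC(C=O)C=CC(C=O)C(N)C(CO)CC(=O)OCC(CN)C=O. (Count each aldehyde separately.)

Working along the chain:
  OHC: terminal –CHO: carbonyl C bonded to H and C → aldehyde.
  CH2COOCH2: –C(=O)–O–C with C on the carbonyl side → ester.
  CH(CHO): pendant –CHO: carbonyl C bonded to C and H → aldehyde.
  CH(COOH): pendant –COOH: carbonyl C bonded to C and –OH → carboxylic acid.
  CH(COCH3): pendant –COCH3: carbonyl C bonded to two carbons → ketone.
  CH2COOCH2: –C(=O)–O–C with C on the carbonyl side → ester.
  CH(CHO): pendant –CHO: carbonyl C bonded to C and H → aldehyde.
  CH=CH: C=C double bond → alkene.
  CH(CHO): pendant –CHO: carbonyl C bonded to C and H → aldehyde.
  CH(NH2): –NH2 on an sp³ carbon with no adjacent C=O → amine.
  CH(CH2OH): pendant –CH2OH on an sp³ backbone C → alcohol.
  CH2COOCH2: –C(=O)–O–C with C on the carbonyl side → ester.
  CH(CH2NH2): pendant –CH2NH2: N on sp³ C, no adjacent C=O → amine.
  CHO: terminal –CHO: carbonyl C bonded to H and C → aldehyde.
Aldehyde appears at: OHC, CH(CHO), CH(CHO), CH(CHO), CHO → 5.

5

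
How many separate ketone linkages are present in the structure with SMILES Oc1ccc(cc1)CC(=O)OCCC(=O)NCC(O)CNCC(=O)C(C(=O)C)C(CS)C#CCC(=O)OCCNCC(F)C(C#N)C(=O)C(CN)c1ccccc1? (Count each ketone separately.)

–OH attached directly to an aromatic ring → phenol (not alcohol); the ring itself is an arene.
–C(=O)–O–C with C on the carbonyl side → ester.
–C(=O)–N– linkage → amide (the N is not an amine).
–OH on an sp³ carbon → alcohol (secondary).
C–N–C with sp³ carbons and no adjacent C=O → amine (secondary).
–C(=O)– with carbon on both sides → ketone.
pendant –COCH3: carbonyl C bonded to two carbons → ketone.
pendant –CH2SH → thiol.
C≡C triple bond → alkyne.
–C(=O)–O–C with C on the carbonyl side → ester.
C–N–C with sp³ carbons and no adjacent C=O → amine (secondary).
halogen on an sp³ carbon → alkyl halide.
pendant –C≡N: nitrile.
–C(=O)– with carbon on both sides → ketone.
pendant –CH2NH2: N on sp³ C, no adjacent C=O → amine.
–C6H5 phenyl ring → arene.
Ketone appears at: CO, CH(COCH3), CO → 3.

3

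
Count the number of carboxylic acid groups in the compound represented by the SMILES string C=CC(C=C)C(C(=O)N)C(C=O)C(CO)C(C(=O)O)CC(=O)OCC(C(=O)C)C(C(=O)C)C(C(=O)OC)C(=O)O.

2

Reading the structure from left to right:
  CH2=CH: C=C double bond → alkene.
  CH(CH=CH2): pendant –CH=CH2: C=C double bond → alkene.
  CH(CONH2): pendant –CONH2: carbonyl C bonded to C and N → amide.
  CH(CHO): pendant –CHO: carbonyl C bonded to C and H → aldehyde.
  CH(CH2OH): pendant –CH2OH on an sp³ backbone C → alcohol.
  CH(COOH): pendant –COOH: carbonyl C bonded to C and –OH → carboxylic acid.
  CH2COOCH2: –C(=O)–O–C with C on the carbonyl side → ester.
  CH(COCH3): pendant –COCH3: carbonyl C bonded to two carbons → ketone.
  CH(COCH3): pendant –COCH3: carbonyl C bonded to two carbons → ketone.
  CH(COOCH3): pendant –COOCH3: carbonyl C bonded to C and –OCH3 → ester.
  COOH: –COOH: carbonyl C bonded to –OH and C → carboxylic acid (the –OH is not a separate alcohol).
Carboxylic acid appears at: CH(COOH), COOH → 2.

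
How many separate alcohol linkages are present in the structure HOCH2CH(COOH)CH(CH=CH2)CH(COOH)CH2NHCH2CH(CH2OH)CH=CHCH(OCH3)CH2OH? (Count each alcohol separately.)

3

Reading the structure from left to right:
  HOCH2: HO– on an sp³ carbon → alcohol.
  CH(COOH): pendant –COOH: carbonyl C bonded to C and –OH → carboxylic acid.
  CH(CH=CH2): pendant –CH=CH2: C=C double bond → alkene.
  CH(COOH): pendant –COOH: carbonyl C bonded to C and –OH → carboxylic acid.
  CH2NHCH2: C–N–C with sp³ carbons and no adjacent C=O → amine (secondary).
  CH(CH2OH): pendant –CH2OH on an sp³ backbone C → alcohol.
  CH=CH: C=C double bond → alkene.
  CH(OCH3): pendant –OCH3: C–O–C with sp³ C, no adjacent C=O → ether.
  CH2OH: –OH on an sp³ carbon → alcohol.
Alcohol appears at: HOCH2, CH(CH2OH), CH2OH → 3.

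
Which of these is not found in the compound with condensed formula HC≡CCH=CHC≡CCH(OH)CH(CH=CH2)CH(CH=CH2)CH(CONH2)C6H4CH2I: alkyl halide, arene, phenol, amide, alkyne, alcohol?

phenol

amide: present (CH(CONH2) — pendant –CONH2: carbonyl C bonded to C and N → amide).
arene: present (C6H4 — para-disubstituted benzene ring → arene).
alcohol: present (CH(OH) — –OH on an sp³ carbon → alcohol (secondary)).
alkyne: present (HC≡C — C≡C triple bond → alkyne).
alkyl halide: present (CH2I — halogen on an sp³ carbon → alkyl halide).
phenol: absent. In CH(OH), the –OH is on an sp³ carbon, not on an aromatic ring, so it is an alcohol.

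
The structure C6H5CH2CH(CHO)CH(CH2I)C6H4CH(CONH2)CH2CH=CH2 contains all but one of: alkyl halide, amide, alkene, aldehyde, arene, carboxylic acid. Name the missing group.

aldehyde: present (CH(CHO) — pendant –CHO: carbonyl C bonded to C and H → aldehyde).
alkene: present (CH=CH2 — C=C double bond → alkene).
amide: present (CH(CONH2) — pendant –CONH2: carbonyl C bonded to C and N → amide).
arene: present (C6H5 — C6H5– phenyl ring → arene).
alkyl halide: present (CH(CH2I) — pendant –CH2X: halogen on sp³ carbon → alkyl halide).
carboxylic acid: absent. In CH(CONH2), the carbonyl is bonded to nitrogen, not to –OH; that is an amide.

carboxylic acid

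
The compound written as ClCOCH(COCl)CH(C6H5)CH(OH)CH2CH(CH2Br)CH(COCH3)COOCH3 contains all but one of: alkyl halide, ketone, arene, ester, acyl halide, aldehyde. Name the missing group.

aldehyde

ester: present (COOCH3 — –C(=O)OCH3: carbonyl C bonded to C and to –OCH3 → ester (not ketone + ether)).
arene: present (CH(C6H5) — pendant –C6H5: benzene ring → arene).
ketone: present (CH(COCH3) — pendant –COCH3: carbonyl C bonded to two carbons → ketone).
acyl halide: present (ClCO — –C(=O)Cl: carbonyl C bonded to C and to a halogen → acyl halide (not alkyl halide)).
alkyl halide: present (CH(CH2Br) — pendant –CH2X: halogen on sp³ carbon → alkyl halide).
aldehyde: absent. In CH(COCH3), the carbonyl carbon is bonded to two carbons, so it is a ketone, not an aldehyde.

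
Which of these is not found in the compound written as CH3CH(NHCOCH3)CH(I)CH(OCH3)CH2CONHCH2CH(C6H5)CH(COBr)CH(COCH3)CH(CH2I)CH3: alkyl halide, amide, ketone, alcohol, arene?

amide: present (CH(NHCOCH3) — pendant –NHC(=O)CH3: N bonded to a carbonyl → amide (not amine)).
ketone: present (CH(COCH3) — pendant –COCH3: carbonyl C bonded to two carbons → ketone).
arene: present (CH(C6H5) — pendant –C6H5: benzene ring → arene).
alkyl halide: present (CH(I) — halogen on an sp³ carbon → alkyl halide).
alcohol: no segment matches this pattern.

alcohol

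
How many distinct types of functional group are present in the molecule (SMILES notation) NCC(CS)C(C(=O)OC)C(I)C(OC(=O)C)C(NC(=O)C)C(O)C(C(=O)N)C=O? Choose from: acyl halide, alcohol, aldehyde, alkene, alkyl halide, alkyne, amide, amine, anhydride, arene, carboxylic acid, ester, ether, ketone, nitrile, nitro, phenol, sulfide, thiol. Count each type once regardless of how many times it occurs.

7

Working along the chain:
  H2NCH2: –NH2 on an sp³ carbon with no adjacent C=O → amine.
  CH(CH2SH): pendant –CH2SH → thiol.
  CH(COOCH3): pendant –COOCH3: carbonyl C bonded to C and –OCH3 → ester.
  CH(I): halogen on an sp³ carbon → alkyl halide.
  CH(OCOCH3): pendant –OC(=O)CH3: an acyloxy group → ester.
  CH(NHCOCH3): pendant –NHC(=O)CH3: N bonded to a carbonyl → amide (not amine).
  CH(OH): –OH on an sp³ carbon → alcohol (secondary).
  CH(CONH2): pendant –CONH2: carbonyl C bonded to C and N → amide.
  CHO: terminal –CHO: carbonyl C bonded to H and C → aldehyde.
Distinct types present: alcohol, aldehyde, alkyl halide, amide, amine, ester, thiol.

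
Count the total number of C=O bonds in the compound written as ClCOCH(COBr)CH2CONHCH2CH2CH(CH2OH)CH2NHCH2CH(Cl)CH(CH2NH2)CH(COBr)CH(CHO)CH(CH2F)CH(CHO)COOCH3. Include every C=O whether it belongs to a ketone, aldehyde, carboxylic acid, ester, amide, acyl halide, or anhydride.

ClCO: acyl halide, 1 C=O (running total 1).
CH(COBr): acyl halide, 1 C=O (running total 2).
CH2CONHCH2: amide, 1 C=O (running total 3).
CH(COBr): acyl halide, 1 C=O (running total 4).
CH(CHO): aldehyde, 1 C=O (running total 5).
CH(CHO): aldehyde, 1 C=O (running total 6).
COOCH3: ester, 1 C=O (running total 7).

7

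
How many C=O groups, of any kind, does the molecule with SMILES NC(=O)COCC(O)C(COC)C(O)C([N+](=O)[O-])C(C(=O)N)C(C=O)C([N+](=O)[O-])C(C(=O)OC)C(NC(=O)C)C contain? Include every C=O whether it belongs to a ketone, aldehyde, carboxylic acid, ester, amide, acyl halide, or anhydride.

H2NCO: amide, 1 C=O (running total 1).
CH(CONH2): amide, 1 C=O (running total 2).
CH(CHO): aldehyde, 1 C=O (running total 3).
CH(COOCH3): ester, 1 C=O (running total 4).
CH(NHCOCH3): amide, 1 C=O (running total 5).

5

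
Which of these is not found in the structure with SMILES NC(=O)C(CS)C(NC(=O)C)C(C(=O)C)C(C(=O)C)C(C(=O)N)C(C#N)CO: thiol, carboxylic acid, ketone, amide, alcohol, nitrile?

nitrile: present (CH(CN) — pendant –C≡N: nitrile).
amide: present (H2NCO — –C(=O)NH2: carbonyl C bonded to C and to N → amide (the N is not a separate amine)).
thiol: present (CH(CH2SH) — pendant –CH2SH → thiol).
ketone: present (CH(COCH3) — pendant –COCH3: carbonyl C bonded to two carbons → ketone).
alcohol: present (CH2OH — –OH on an sp³ carbon → alcohol).
carboxylic acid: absent. In each of H2NCO, CH(NHCOCH3) and CH(CONH2), the carbonyl is bonded to nitrogen, not to –OH; that is an amide.

carboxylic acid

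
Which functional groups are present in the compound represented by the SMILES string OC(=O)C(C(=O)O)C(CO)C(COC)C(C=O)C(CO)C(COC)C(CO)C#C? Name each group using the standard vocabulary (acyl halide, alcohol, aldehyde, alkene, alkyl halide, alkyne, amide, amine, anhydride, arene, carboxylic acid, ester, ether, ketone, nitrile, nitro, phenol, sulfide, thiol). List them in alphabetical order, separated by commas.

Working along the chain:
  HOOC: –COOH: carbonyl C bonded to –OH and C → carboxylic acid (the –OH is not a separate alcohol).
  CH(COOH): pendant –COOH: carbonyl C bonded to C and –OH → carboxylic acid.
  CH(CH2OH): pendant –CH2OH on an sp³ backbone C → alcohol.
  CH(CH2OCH3): pendant –CH2OCH3: C–O–C linkage → ether.
  CH(CHO): pendant –CHO: carbonyl C bonded to C and H → aldehyde.
  CH(CH2OH): pendant –CH2OH on an sp³ backbone C → alcohol.
  CH(CH2OCH3): pendant –CH2OCH3: C–O–C linkage → ether.
  CH(CH2OH): pendant –CH2OH on an sp³ backbone C → alcohol.
  C≡CH: C≡C triple bond → alkyne.

alcohol, aldehyde, alkyne, carboxylic acid, ether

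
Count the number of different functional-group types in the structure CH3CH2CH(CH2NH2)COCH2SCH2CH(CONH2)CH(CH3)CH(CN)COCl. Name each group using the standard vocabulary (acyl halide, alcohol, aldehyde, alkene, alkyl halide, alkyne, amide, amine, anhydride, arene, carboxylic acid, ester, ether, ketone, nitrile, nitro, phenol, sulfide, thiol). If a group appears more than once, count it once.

pendant –CH2NH2: N on sp³ C, no adjacent C=O → amine.
–C(=O)– with carbon on both sides → ketone.
C–S–C linkage → sulfide (thioether).
pendant –CONH2: carbonyl C bonded to C and N → amide.
pendant –C≡N: nitrile.
–C(=O)Cl: carbonyl C bonded to C and to a halogen → acyl halide (not alkyl halide).
Distinct types present: acyl halide, amide, amine, ketone, nitrile, sulfide.

6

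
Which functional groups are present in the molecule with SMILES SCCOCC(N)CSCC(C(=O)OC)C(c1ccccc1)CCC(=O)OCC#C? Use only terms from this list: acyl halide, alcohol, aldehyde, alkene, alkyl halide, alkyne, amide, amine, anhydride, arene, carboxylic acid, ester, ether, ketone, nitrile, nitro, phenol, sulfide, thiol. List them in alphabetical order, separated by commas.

–SH on an sp³ carbon → thiol.
C–O–C with sp³ carbons on both sides and no adjacent C=O → ether.
–NH2 on an sp³ carbon with no adjacent C=O → amine.
C–S–C linkage → sulfide (thioether).
pendant –COOCH3: carbonyl C bonded to C and –OCH3 → ester.
pendant –C6H5: benzene ring → arene.
–C(=O)–O–C with C on the carbonyl side → ester.
C≡C triple bond → alkyne.

alkyne, amine, arene, ester, ether, sulfide, thiol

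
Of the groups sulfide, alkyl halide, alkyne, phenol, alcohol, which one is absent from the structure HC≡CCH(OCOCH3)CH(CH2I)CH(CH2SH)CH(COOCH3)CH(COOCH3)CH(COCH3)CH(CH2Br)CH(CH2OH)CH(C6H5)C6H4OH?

alkyne: present (HC≡C — C≡C triple bond → alkyne).
alcohol: present (CH(CH2OH) — pendant –CH2OH on an sp³ backbone C → alcohol).
phenol: present (C6H4OH — –OH attached directly to an aromatic ring → phenol (not alcohol); the ring itself is an arene).
alkyl halide: present (CH(CH2I) — pendant –CH2X: halogen on sp³ carbon → alkyl halide).
sulfide: no segment matches this pattern.

sulfide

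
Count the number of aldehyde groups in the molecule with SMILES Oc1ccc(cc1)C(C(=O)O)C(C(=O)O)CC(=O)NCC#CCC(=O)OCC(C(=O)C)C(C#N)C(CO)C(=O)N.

0

–OH attached directly to an aromatic ring → phenol (not alcohol); the ring itself is an arene.
pendant –COOH: carbonyl C bonded to C and –OH → carboxylic acid.
pendant –COOH: carbonyl C bonded to C and –OH → carboxylic acid.
–C(=O)–N– linkage → amide (the N is not an amine).
C≡C triple bond → alkyne.
–C(=O)–O–C with C on the carbonyl side → ester.
pendant –COCH3: carbonyl C bonded to two carbons → ketone.
pendant –C≡N: nitrile.
pendant –CH2OH on an sp³ backbone C → alcohol.
–C(=O)NH2: carbonyl C bonded to C and to N → amide (the N is not a separate amine).
No segment is a aldehyde: CH(COOH) is carboxylic acid, not aldehyde; CH(COOH) is carboxylic acid, not aldehyde; CH2COOCH2 is ester, not aldehyde. → 0.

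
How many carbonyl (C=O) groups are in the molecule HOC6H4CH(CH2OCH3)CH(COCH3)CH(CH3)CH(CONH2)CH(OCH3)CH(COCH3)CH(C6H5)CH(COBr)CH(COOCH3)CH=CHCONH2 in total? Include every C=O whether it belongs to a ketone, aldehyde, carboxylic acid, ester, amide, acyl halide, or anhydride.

6

CH(COCH3): ketone, 1 C=O (running total 1).
CH(CONH2): amide, 1 C=O (running total 2).
CH(COCH3): ketone, 1 C=O (running total 3).
CH(COBr): acyl halide, 1 C=O (running total 4).
CH(COOCH3): ester, 1 C=O (running total 5).
CONH2: amide, 1 C=O (running total 6).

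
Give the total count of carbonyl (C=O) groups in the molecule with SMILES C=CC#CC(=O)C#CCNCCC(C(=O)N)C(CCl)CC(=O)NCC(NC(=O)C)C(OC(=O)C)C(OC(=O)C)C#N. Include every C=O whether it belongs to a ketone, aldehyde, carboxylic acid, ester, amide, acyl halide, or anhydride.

6

CO: ketone, 1 C=O (running total 1).
CH(CONH2): amide, 1 C=O (running total 2).
CH2CONHCH2: amide, 1 C=O (running total 3).
CH(NHCOCH3): amide, 1 C=O (running total 4).
CH(OCOCH3): ester, 1 C=O (running total 5).
CH(OCOCH3): ester, 1 C=O (running total 6).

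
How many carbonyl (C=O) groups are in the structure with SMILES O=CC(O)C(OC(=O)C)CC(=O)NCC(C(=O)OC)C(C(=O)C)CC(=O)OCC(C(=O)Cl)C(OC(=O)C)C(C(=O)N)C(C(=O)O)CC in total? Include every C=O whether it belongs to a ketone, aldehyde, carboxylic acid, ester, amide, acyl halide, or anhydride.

10

OHC: aldehyde, 1 C=O (running total 1).
CH(OCOCH3): ester, 1 C=O (running total 2).
CH2CONHCH2: amide, 1 C=O (running total 3).
CH(COOCH3): ester, 1 C=O (running total 4).
CH(COCH3): ketone, 1 C=O (running total 5).
CH2COOCH2: ester, 1 C=O (running total 6).
CH(COCl): acyl halide, 1 C=O (running total 7).
CH(OCOCH3): ester, 1 C=O (running total 8).
CH(CONH2): amide, 1 C=O (running total 9).
CH(COOH): carboxylic acid, 1 C=O (running total 10).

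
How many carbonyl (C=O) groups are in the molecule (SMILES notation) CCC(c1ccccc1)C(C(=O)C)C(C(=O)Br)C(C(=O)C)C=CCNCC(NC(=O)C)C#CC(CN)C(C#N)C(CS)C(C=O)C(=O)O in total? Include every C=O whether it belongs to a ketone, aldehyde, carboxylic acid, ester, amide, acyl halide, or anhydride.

6

CH(COCH3): ketone, 1 C=O (running total 1).
CH(COBr): acyl halide, 1 C=O (running total 2).
CH(COCH3): ketone, 1 C=O (running total 3).
CH(NHCOCH3): amide, 1 C=O (running total 4).
CH(CHO): aldehyde, 1 C=O (running total 5).
COOH: carboxylic acid, 1 C=O (running total 6).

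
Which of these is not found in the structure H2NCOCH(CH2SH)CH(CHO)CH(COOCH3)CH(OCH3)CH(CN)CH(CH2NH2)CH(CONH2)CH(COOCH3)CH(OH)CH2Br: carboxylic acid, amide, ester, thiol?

thiol: present (CH(CH2SH) — pendant –CH2SH → thiol).
ester: present (CH(COOCH3) — pendant –COOCH3: carbonyl C bonded to C and –OCH3 → ester).
amide: present (H2NCO — –C(=O)NH2: carbonyl C bonded to C and to N → amide (the N is not a separate amine)).
carboxylic acid: absent. In CH(COOCH3), the acyl oxygen is bonded to carbon (–O–C), not to H, so this is an ester. In each of H2NCO and CH(CONH2), the carbonyl is bonded to nitrogen, not to –OH; that is an amide.

carboxylic acid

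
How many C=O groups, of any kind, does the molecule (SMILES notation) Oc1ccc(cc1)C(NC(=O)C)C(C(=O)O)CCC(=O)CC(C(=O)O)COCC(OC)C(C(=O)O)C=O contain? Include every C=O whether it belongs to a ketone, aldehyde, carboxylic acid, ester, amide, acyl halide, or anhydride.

CH(NHCOCH3): amide, 1 C=O (running total 1).
CH(COOH): carboxylic acid, 1 C=O (running total 2).
CO: ketone, 1 C=O (running total 3).
CH(COOH): carboxylic acid, 1 C=O (running total 4).
CH(COOH): carboxylic acid, 1 C=O (running total 5).
CHO: aldehyde, 1 C=O (running total 6).

6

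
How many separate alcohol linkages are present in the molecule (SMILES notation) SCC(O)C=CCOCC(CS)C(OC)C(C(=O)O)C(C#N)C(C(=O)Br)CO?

2

Taking each segment in turn:
  HSCH2: –SH on an sp³ carbon → thiol.
  CH(OH): –OH on an sp³ carbon → alcohol (secondary).
  CH=CH: C=C double bond → alkene.
  CH2OCH2: C–O–C with sp³ carbons on both sides and no adjacent C=O → ether.
  CH(CH2SH): pendant –CH2SH → thiol.
  CH(OCH3): pendant –OCH3: C–O–C with sp³ C, no adjacent C=O → ether.
  CH(COOH): pendant –COOH: carbonyl C bonded to C and –OH → carboxylic acid.
  CH(CN): pendant –C≡N: nitrile.
  CH(COBr): pendant –C(=O)X: carbonyl C bonded to C and halogen → acyl halide.
  CH2OH: –OH on an sp³ carbon → alcohol.
Alcohol appears at: CH(OH), CH2OH → 2.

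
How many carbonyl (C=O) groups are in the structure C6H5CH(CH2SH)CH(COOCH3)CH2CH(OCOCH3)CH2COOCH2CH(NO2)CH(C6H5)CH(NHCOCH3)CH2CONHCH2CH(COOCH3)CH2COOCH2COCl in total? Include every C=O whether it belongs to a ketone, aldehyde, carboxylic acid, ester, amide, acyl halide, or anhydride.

CH(COOCH3): ester, 1 C=O (running total 1).
CH(OCOCH3): ester, 1 C=O (running total 2).
CH2COOCH2: ester, 1 C=O (running total 3).
CH(NHCOCH3): amide, 1 C=O (running total 4).
CH2CONHCH2: amide, 1 C=O (running total 5).
CH(COOCH3): ester, 1 C=O (running total 6).
CH2COOCH2: ester, 1 C=O (running total 7).
COCl: acyl halide, 1 C=O (running total 8).

8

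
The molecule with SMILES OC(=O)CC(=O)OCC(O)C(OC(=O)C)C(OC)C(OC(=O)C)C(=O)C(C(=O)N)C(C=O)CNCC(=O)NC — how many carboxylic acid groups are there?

1

Working along the chain:
  HOOC: –COOH: carbonyl C bonded to –OH and C → carboxylic acid (the –OH is not a separate alcohol).
  CH2COOCH2: –C(=O)–O–C with C on the carbonyl side → ester.
  CH(OH): –OH on an sp³ carbon → alcohol (secondary).
  CH(OCOCH3): pendant –OC(=O)CH3: an acyloxy group → ester.
  CH(OCH3): pendant –OCH3: C–O–C with sp³ C, no adjacent C=O → ether.
  CH(OCOCH3): pendant –OC(=O)CH3: an acyloxy group → ester.
  CO: –C(=O)– with carbon on both sides → ketone.
  CH(CONH2): pendant –CONH2: carbonyl C bonded to C and N → amide.
  CH(CHO): pendant –CHO: carbonyl C bonded to C and H → aldehyde.
  CH2NHCH2: C–N–C with sp³ carbons and no adjacent C=O → amine (secondary).
  CONHCH3: –C(=O)NHCH3: carbonyl C bonded to C and to N → amide (the N is not an amine).
Carboxylic acid appears at: HOOC → 1.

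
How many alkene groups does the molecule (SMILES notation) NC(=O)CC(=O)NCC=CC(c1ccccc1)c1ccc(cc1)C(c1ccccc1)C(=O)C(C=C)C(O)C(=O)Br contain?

Reading the structure from left to right:
  H2NCO: –C(=O)NH2: carbonyl C bonded to C and to N → amide (the N is not a separate amine).
  CH2CONHCH2: –C(=O)–N– linkage → amide (the N is not an amine).
  CH=CH: C=C double bond → alkene.
  CH(C6H5): pendant –C6H5: benzene ring → arene.
  C6H4: para-disubstituted benzene ring → arene.
  CH(C6H5): pendant –C6H5: benzene ring → arene.
  CO: –C(=O)– with carbon on both sides → ketone.
  CH(CH=CH2): pendant –CH=CH2: C=C double bond → alkene.
  CH(OH): –OH on an sp³ carbon → alcohol (secondary).
  COBr: –C(=O)Br: carbonyl C bonded to C and to a halogen → acyl halide (not alkyl halide).
Alkene appears at: CH=CH, CH(CH=CH2) → 2.

2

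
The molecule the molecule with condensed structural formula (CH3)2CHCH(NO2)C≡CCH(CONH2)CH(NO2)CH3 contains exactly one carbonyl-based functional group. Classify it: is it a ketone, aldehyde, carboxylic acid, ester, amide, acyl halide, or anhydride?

amide

The carbonyl is in the CH(CONH2) segment: pendant –CONH2: carbonyl C bonded to C and N → amide.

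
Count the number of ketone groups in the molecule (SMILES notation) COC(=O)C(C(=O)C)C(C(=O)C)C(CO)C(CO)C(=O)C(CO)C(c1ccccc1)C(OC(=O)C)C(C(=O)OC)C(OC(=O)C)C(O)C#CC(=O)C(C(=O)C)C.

CH3O–C(=O)–: carbonyl C bonded to C and to –OCH3 → ester (not ketone + ether).
pendant –COCH3: carbonyl C bonded to two carbons → ketone.
pendant –COCH3: carbonyl C bonded to two carbons → ketone.
pendant –CH2OH on an sp³ backbone C → alcohol.
pendant –CH2OH on an sp³ backbone C → alcohol.
–C(=O)– with carbon on both sides → ketone.
pendant –CH2OH on an sp³ backbone C → alcohol.
pendant –C6H5: benzene ring → arene.
pendant –OC(=O)CH3: an acyloxy group → ester.
pendant –COOCH3: carbonyl C bonded to C and –OCH3 → ester.
pendant –OC(=O)CH3: an acyloxy group → ester.
–OH on an sp³ carbon → alcohol (secondary).
C≡C triple bond → alkyne.
–C(=O)– with carbon on both sides → ketone.
pendant –COCH3: carbonyl C bonded to two carbons → ketone.
Ketone appears at: CH(COCH3), CH(COCH3), CO, CO, CH(COCH3) → 5.

5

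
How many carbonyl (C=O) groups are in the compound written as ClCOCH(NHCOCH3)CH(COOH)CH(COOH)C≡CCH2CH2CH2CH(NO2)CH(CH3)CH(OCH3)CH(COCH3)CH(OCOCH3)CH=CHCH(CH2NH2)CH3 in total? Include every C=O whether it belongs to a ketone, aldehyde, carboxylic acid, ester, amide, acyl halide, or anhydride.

ClCO: acyl halide, 1 C=O (running total 1).
CH(NHCOCH3): amide, 1 C=O (running total 2).
CH(COOH): carboxylic acid, 1 C=O (running total 3).
CH(COOH): carboxylic acid, 1 C=O (running total 4).
CH(COCH3): ketone, 1 C=O (running total 5).
CH(OCOCH3): ester, 1 C=O (running total 6).

6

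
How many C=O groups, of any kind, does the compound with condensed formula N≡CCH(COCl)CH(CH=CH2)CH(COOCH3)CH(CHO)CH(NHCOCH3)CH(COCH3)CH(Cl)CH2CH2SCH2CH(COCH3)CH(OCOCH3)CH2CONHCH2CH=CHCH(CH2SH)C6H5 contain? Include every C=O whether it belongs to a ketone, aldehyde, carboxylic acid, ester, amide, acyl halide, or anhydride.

CH(COCl): acyl halide, 1 C=O (running total 1).
CH(COOCH3): ester, 1 C=O (running total 2).
CH(CHO): aldehyde, 1 C=O (running total 3).
CH(NHCOCH3): amide, 1 C=O (running total 4).
CH(COCH3): ketone, 1 C=O (running total 5).
CH(COCH3): ketone, 1 C=O (running total 6).
CH(OCOCH3): ester, 1 C=O (running total 7).
CH2CONHCH2: amide, 1 C=O (running total 8).

8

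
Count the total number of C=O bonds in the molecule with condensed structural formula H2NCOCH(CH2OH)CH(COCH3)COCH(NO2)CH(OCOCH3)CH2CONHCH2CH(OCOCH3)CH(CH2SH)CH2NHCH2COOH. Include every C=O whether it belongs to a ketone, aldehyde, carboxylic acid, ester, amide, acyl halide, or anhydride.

7

H2NCO: amide, 1 C=O (running total 1).
CH(COCH3): ketone, 1 C=O (running total 2).
CO: ketone, 1 C=O (running total 3).
CH(OCOCH3): ester, 1 C=O (running total 4).
CH2CONHCH2: amide, 1 C=O (running total 5).
CH(OCOCH3): ester, 1 C=O (running total 6).
COOH: carboxylic acid, 1 C=O (running total 7).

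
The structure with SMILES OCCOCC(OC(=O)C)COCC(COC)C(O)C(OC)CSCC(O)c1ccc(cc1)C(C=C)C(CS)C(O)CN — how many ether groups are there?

4

HO– on an sp³ carbon → alcohol.
C–O–C with sp³ carbons on both sides and no adjacent C=O → ether.
pendant –OC(=O)CH3: an acyloxy group → ester.
C–O–C with sp³ carbons on both sides and no adjacent C=O → ether.
pendant –CH2OCH3: C–O–C linkage → ether.
–OH on an sp³ carbon → alcohol (secondary).
pendant –OCH3: C–O–C with sp³ C, no adjacent C=O → ether.
C–S–C linkage → sulfide (thioether).
–OH on an sp³ carbon → alcohol (secondary).
para-disubstituted benzene ring → arene.
pendant –CH=CH2: C=C double bond → alkene.
pendant –CH2SH → thiol.
–OH on an sp³ carbon → alcohol (secondary).
–NH2 on an sp³ carbon with no adjacent C=O → amine.
Ether appears at: CH2OCH2, CH2OCH2, CH(CH2OCH3), CH(OCH3) → 4.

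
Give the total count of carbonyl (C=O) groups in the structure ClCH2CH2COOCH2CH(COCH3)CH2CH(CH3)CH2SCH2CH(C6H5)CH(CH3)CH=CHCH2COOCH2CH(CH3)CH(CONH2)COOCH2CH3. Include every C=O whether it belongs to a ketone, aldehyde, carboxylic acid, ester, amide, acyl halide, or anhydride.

5

CH2COOCH2: ester, 1 C=O (running total 1).
CH(COCH3): ketone, 1 C=O (running total 2).
CH2COOCH2: ester, 1 C=O (running total 3).
CH(CONH2): amide, 1 C=O (running total 4).
COOCH2CH3: ester, 1 C=O (running total 5).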